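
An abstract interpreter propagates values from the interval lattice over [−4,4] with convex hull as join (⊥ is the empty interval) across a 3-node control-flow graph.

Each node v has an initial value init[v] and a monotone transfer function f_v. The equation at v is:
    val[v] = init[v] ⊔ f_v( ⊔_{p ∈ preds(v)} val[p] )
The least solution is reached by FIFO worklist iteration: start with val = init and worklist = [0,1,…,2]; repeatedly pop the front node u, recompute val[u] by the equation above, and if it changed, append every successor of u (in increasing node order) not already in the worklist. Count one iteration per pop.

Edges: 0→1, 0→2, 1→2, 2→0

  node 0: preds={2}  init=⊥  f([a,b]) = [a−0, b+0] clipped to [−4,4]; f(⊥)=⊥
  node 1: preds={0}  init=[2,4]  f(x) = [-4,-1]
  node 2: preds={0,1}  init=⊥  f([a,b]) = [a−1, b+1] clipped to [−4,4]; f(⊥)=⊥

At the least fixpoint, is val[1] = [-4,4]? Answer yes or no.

Iteration log — 6 steps:
  step 1. node 0  ⊔preds=⊥  new=⊥  stable
  step 2. node 1  ⊔preds=⊥  new=[-4,4]  old=[2,4]  +wl: 
  step 3. node 2  ⊔preds=[-4,4]  new=[-4,4]  old=⊥  +wl: 0
  step 4. node 0  ⊔preds=[-4,4]  new=[-4,4]  old=⊥  +wl: 1,2
  step 5. node 1  ⊔preds=[-4,4]  new=[-4,4]  stable
  step 6. node 2  ⊔preds=[-4,4]  new=[-4,4]  stable

Least fixpoint reached:
  node 0: [-4,4]
  node 1: [-4,4]
  node 2: [-4,4]

yes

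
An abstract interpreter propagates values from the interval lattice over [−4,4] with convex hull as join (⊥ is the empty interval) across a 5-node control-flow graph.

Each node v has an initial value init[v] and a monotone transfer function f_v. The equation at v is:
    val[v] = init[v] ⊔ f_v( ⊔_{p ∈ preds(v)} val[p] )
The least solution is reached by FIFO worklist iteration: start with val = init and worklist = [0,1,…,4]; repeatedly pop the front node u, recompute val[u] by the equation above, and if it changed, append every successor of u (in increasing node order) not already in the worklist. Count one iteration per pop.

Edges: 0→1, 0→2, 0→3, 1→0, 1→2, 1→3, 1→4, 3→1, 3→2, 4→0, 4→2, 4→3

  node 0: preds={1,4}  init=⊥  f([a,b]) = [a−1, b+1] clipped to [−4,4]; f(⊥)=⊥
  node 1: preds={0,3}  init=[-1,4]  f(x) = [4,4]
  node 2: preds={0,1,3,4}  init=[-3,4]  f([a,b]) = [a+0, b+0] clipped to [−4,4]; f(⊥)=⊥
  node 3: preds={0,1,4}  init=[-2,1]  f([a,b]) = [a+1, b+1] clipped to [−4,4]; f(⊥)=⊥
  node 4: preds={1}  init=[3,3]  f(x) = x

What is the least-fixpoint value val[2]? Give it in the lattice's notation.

Trace (9 dequeues):
  [1] u=0 | in [-1,4] | out [-2,4] | prev ⊥ | push {}
  [2] u=1 | in [-2,4] | out [-1,4] | ==
  [3] u=2 | in [-2,4] | out [-3,4] | ==
  [4] u=3 | in [-2,4] | out [-2,4] | prev [-2,1] | push {1,2}
  [5] u=4 | in [-1,4] | out [-1,4] | prev [3,3] | push {0,3}
  [6] u=1 | in [-2,4] | out [-1,4] | ==
  [7] u=2 | in [-2,4] | out [-3,4] | ==
  [8] u=0 | in [-1,4] | out [-2,4] | ==
  [9] u=3 | in [-2,4] | out [-2,4] | ==

Converged values:
  [0] [-2,4]
  [1] [-1,4]
  [2] [-3,4]
  [3] [-2,4]
  [4] [-1,4]

[-3,4]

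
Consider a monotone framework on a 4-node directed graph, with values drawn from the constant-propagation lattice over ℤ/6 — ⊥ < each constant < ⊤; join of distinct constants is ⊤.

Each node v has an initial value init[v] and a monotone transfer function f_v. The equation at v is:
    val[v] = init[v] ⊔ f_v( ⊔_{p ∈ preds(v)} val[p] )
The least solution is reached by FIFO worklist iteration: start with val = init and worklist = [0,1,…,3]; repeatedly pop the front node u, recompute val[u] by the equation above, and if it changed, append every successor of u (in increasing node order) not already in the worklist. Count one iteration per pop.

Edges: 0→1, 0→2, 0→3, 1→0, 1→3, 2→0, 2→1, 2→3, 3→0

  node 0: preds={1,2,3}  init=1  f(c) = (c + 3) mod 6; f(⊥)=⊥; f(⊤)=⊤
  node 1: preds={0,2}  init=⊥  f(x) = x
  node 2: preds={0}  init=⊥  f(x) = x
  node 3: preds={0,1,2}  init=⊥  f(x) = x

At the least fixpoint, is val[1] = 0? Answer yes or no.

Iteration log — 10 steps:
  step 1. node 0  ⊔preds=⊥  new=1  stable
  step 2. node 1  ⊔preds=1  new=1  old=⊥  +wl: 0
  step 3. node 2  ⊔preds=1  new=1  old=⊥  +wl: 1
  step 4. node 3  ⊔preds=1  new=1  old=⊥  +wl: 
  step 5. node 0  ⊔preds=1  new=⊤  old=1  +wl: 2,3
  step 6. node 1  ⊔preds=⊤  new=⊤  old=1  +wl: 0
  step 7. node 2  ⊔preds=⊤  new=⊤  old=1  +wl: 1
  step 8. node 3  ⊔preds=⊤  new=⊤  old=1  +wl: 
  step 9. node 0  ⊔preds=⊤  new=⊤  stable
  step 10. node 1  ⊔preds=⊤  new=⊤  stable

Least fixpoint reached:
  node 0: ⊤
  node 1: ⊤
  node 2: ⊤
  node 3: ⊤

no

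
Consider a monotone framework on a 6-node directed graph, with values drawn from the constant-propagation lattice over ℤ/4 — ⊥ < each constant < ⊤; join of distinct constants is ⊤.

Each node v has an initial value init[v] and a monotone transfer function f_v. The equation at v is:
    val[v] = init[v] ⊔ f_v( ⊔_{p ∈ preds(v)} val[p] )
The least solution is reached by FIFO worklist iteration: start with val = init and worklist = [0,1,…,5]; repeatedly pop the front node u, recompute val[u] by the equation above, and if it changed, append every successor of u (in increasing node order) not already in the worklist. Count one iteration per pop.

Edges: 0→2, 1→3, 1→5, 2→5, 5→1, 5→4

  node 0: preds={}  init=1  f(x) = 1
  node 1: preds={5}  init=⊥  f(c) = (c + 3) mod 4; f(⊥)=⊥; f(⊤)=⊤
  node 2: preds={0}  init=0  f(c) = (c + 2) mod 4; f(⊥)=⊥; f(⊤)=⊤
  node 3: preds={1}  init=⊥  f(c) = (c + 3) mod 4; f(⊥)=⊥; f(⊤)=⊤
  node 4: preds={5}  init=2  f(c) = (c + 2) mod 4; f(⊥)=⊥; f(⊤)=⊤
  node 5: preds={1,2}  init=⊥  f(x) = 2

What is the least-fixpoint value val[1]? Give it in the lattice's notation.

1

Iteration log — 10 steps:
  step 1. node 0  ⊔preds=⊥  new=1  stable
  step 2. node 1  ⊔preds=⊥  new=⊥  stable
  step 3. node 2  ⊔preds=1  new=⊤  old=0  +wl: 
  step 4. node 3  ⊔preds=⊥  new=⊥  stable
  step 5. node 4  ⊔preds=⊥  new=2  stable
  step 6. node 5  ⊔preds=⊤  new=2  old=⊥  +wl: 1,4
  step 7. node 1  ⊔preds=2  new=1  old=⊥  +wl: 3,5
  step 8. node 4  ⊔preds=2  new=⊤  old=2  +wl: 
  step 9. node 3  ⊔preds=1  new=0  old=⊥  +wl: 
  step 10. node 5  ⊔preds=⊤  new=2  stable

Least fixpoint reached:
  node 0: 1
  node 1: 1
  node 2: ⊤
  node 3: 0
  node 4: ⊤
  node 5: 2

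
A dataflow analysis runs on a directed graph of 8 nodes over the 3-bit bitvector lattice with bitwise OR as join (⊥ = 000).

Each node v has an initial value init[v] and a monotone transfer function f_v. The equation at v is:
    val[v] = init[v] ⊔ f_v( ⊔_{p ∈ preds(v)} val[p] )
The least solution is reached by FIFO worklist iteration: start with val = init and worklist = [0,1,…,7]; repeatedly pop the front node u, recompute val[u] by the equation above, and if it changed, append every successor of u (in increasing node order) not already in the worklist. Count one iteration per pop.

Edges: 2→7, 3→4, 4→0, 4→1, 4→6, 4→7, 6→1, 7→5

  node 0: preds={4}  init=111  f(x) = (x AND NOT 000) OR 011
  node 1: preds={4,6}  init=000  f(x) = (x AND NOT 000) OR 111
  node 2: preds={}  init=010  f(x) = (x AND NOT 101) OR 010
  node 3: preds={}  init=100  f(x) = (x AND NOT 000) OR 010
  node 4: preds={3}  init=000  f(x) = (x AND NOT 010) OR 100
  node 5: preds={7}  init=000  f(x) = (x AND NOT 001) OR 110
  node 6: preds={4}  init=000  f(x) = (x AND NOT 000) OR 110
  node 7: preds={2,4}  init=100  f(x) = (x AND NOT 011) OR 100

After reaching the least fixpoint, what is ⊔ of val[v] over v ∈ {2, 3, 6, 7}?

110

Worklist (10 pops):
  #1 pop 0: in=000 → 111 (no change)
  #2 pop 1: in=000 → 111 (was 000); enqueue []
  #3 pop 2: in=000 → 010 (no change)
  #4 pop 3: in=000 → 110 (was 100); enqueue []
  #5 pop 4: in=110 → 100 (was 000); enqueue [0,1]
  #6 pop 5: in=100 → 110 (was 000); enqueue []
  #7 pop 6: in=100 → 110 (was 000); enqueue []
  #8 pop 7: in=110 → 100 (no change)
  #9 pop 0: in=100 → 111 (no change)
  #10 pop 1: in=110 → 111 (no change)

Fixpoint:
  val[0] = 111
  val[1] = 111
  val[2] = 010
  val[3] = 110
  val[4] = 100
  val[5] = 110
  val[6] = 110
  val[7] = 100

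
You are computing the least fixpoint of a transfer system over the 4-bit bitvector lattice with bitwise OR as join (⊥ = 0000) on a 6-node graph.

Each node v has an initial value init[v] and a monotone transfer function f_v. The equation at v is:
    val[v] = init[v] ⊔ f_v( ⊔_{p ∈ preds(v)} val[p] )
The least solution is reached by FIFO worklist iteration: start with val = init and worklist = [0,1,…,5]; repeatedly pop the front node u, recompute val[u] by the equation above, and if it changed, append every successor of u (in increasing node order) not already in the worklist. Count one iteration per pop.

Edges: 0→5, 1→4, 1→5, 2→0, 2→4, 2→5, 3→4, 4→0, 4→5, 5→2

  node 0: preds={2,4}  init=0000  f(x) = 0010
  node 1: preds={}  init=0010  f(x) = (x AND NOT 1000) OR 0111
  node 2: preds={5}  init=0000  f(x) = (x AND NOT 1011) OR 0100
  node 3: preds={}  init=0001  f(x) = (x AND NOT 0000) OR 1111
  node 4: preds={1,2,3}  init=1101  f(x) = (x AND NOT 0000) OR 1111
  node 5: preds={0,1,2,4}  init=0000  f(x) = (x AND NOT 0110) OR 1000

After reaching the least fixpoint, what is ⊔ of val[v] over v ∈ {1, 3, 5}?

Iteration log — 8 steps:
  step 1. node 0  ⊔preds=1101  new=0010  old=0000  +wl: 
  step 2. node 1  ⊔preds=0000  new=0111  old=0010  +wl: 
  step 3. node 2  ⊔preds=0000  new=0100  old=0000  +wl: 0
  step 4. node 3  ⊔preds=0000  new=1111  old=0001  +wl: 
  step 5. node 4  ⊔preds=1111  new=1111  old=1101  +wl: 
  step 6. node 5  ⊔preds=1111  new=1001  old=0000  +wl: 2
  step 7. node 0  ⊔preds=1111  new=0010  stable
  step 8. node 2  ⊔preds=1001  new=0100  stable

Least fixpoint reached:
  node 0: 0010
  node 1: 0111
  node 2: 0100
  node 3: 1111
  node 4: 1111
  node 5: 1001

1111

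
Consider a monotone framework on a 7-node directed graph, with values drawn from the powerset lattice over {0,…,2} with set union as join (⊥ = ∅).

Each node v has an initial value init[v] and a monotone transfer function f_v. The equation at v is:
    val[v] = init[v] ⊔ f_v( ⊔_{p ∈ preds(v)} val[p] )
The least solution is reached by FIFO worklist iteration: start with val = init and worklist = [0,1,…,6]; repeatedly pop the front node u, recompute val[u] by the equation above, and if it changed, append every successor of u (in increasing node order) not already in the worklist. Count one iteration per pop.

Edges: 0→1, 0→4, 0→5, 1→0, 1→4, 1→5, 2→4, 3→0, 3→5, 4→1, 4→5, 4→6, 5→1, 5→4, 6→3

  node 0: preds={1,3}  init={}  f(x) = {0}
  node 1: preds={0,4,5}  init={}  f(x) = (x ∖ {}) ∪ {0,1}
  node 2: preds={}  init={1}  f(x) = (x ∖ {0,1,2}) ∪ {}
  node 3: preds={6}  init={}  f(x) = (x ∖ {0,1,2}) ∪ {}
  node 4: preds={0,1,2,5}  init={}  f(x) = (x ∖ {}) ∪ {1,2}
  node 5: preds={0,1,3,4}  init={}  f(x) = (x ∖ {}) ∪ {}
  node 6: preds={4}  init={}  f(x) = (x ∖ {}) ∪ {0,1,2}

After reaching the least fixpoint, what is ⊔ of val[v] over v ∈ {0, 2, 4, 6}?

{0,1,2}

Worklist (13 pops):
  #1 pop 0: in={} → {0} (was {}); enqueue []
  #2 pop 1: in={0} → {0,1} (was {}); enqueue [0]
  #3 pop 2: in={} → {1} (no change)
  #4 pop 3: in={} → {} (no change)
  #5 pop 4: in={0,1} → {0,1,2} (was {}); enqueue [1]
  #6 pop 5: in={0,1,2} → {0,1,2} (was {}); enqueue [4]
  #7 pop 6: in={0,1,2} → {0,1,2} (was {}); enqueue [3]
  #8 pop 0: in={0,1} → {0} (no change)
  #9 pop 1: in={0,1,2} → {0,1,2} (was {0,1}); enqueue [0,5]
  #10 pop 4: in={0,1,2} → {0,1,2} (no change)
  #11 pop 3: in={0,1,2} → {} (no change)
  #12 pop 0: in={0,1,2} → {0} (no change)
  #13 pop 5: in={0,1,2} → {0,1,2} (no change)

Fixpoint:
  val[0] = {0}
  val[1] = {0,1,2}
  val[2] = {1}
  val[3] = {}
  val[4] = {0,1,2}
  val[5] = {0,1,2}
  val[6] = {0,1,2}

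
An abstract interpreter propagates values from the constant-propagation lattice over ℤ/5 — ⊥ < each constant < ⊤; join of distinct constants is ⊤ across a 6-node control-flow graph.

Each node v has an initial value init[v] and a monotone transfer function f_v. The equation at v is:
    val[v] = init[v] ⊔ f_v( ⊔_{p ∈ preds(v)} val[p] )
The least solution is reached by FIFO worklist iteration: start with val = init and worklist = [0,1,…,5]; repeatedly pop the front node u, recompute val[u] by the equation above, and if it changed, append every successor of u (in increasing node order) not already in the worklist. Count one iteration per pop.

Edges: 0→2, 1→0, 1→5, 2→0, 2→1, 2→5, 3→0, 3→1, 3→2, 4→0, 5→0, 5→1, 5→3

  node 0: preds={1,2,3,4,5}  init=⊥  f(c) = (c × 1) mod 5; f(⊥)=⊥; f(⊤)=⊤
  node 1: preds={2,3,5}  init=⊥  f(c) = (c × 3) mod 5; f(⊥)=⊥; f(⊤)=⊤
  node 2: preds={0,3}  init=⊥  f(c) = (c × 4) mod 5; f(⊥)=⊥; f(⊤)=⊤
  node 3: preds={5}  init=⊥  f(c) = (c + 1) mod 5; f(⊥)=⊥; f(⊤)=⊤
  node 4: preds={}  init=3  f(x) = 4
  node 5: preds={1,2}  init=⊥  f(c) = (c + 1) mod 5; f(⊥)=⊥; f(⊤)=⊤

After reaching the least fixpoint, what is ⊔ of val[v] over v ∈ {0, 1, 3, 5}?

Worklist (18 pops):
  #1 pop 0: in=3 → 3 (was ⊥); enqueue []
  #2 pop 1: in=⊥ → ⊥ (no change)
  #3 pop 2: in=3 → 2 (was ⊥); enqueue [0,1]
  #4 pop 3: in=⊥ → ⊥ (no change)
  #5 pop 4: in=⊥ → ⊤ (was 3); enqueue []
  #6 pop 5: in=2 → 3 (was ⊥); enqueue [3]
  #7 pop 0: in=⊤ → ⊤ (was 3); enqueue [2]
  #8 pop 1: in=⊤ → ⊤ (was ⊥); enqueue [0,5]
  #9 pop 3: in=3 → 4 (was ⊥); enqueue [1]
  #10 pop 2: in=⊤ → ⊤ (was 2); enqueue []
  #11 pop 0: in=⊤ → ⊤ (no change)
  #12 pop 5: in=⊤ → ⊤ (was 3); enqueue [0,3]
  #13 pop 1: in=⊤ → ⊤ (no change)
  #14 pop 0: in=⊤ → ⊤ (no change)
  #15 pop 3: in=⊤ → ⊤ (was 4); enqueue [0,1,2]
  #16 pop 0: in=⊤ → ⊤ (no change)
  #17 pop 1: in=⊤ → ⊤ (no change)
  #18 pop 2: in=⊤ → ⊤ (no change)

Fixpoint:
  val[0] = ⊤
  val[1] = ⊤
  val[2] = ⊤
  val[3] = ⊤
  val[4] = ⊤
  val[5] = ⊤

⊤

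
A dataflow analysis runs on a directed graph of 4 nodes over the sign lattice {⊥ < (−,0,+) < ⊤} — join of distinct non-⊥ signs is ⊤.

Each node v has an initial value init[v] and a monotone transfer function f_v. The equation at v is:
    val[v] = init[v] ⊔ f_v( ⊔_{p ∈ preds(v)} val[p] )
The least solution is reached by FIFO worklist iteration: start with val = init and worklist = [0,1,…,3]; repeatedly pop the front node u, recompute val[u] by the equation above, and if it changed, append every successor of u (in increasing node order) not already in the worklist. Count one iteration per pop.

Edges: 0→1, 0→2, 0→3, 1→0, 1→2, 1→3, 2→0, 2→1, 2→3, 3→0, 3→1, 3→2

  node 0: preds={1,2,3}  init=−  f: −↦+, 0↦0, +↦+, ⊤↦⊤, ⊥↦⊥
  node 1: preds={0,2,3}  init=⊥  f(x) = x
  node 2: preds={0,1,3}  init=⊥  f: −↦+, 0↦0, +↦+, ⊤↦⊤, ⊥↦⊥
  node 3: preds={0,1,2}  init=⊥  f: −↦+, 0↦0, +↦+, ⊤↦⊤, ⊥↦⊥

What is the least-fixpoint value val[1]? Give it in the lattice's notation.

⊤

Iteration log — 10 steps:
  step 1. node 0  ⊔preds=⊥  new=−  stable
  step 2. node 1  ⊔preds=−  new=−  old=⊥  +wl: 0
  step 3. node 2  ⊔preds=−  new=+  old=⊥  +wl: 1
  step 4. node 3  ⊔preds=⊤  new=⊤  old=⊥  +wl: 2
  step 5. node 0  ⊔preds=⊤  new=⊤  old=−  +wl: 3
  step 6. node 1  ⊔preds=⊤  new=⊤  old=−  +wl: 0
  step 7. node 2  ⊔preds=⊤  new=⊤  old=+  +wl: 1
  step 8. node 3  ⊔preds=⊤  new=⊤  stable
  step 9. node 0  ⊔preds=⊤  new=⊤  stable
  step 10. node 1  ⊔preds=⊤  new=⊤  stable

Least fixpoint reached:
  node 0: ⊤
  node 1: ⊤
  node 2: ⊤
  node 3: ⊤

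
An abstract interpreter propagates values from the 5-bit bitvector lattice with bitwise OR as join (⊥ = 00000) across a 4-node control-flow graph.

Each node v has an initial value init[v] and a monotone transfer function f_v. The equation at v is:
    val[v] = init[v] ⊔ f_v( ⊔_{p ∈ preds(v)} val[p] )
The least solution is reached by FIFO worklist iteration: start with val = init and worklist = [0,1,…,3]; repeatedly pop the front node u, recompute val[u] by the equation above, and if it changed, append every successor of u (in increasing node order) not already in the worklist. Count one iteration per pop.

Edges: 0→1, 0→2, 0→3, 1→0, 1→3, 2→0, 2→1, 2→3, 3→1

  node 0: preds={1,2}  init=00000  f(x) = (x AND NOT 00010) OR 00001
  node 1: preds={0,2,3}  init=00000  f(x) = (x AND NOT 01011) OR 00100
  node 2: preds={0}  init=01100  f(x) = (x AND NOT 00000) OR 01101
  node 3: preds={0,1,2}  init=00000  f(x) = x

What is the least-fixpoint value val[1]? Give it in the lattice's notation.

00100

Trace (6 dequeues):
  [1] u=0 | in 01100 | out 01101 | prev 00000 | push {}
  [2] u=1 | in 01101 | out 00100 | prev 00000 | push {0}
  [3] u=2 | in 01101 | out 01101 | prev 01100 | push {1}
  [4] u=3 | in 01101 | out 01101 | prev 00000 | push {}
  [5] u=0 | in 01101 | out 01101 | ==
  [6] u=1 | in 01101 | out 00100 | ==

Converged values:
  [0] 01101
  [1] 00100
  [2] 01101
  [3] 01101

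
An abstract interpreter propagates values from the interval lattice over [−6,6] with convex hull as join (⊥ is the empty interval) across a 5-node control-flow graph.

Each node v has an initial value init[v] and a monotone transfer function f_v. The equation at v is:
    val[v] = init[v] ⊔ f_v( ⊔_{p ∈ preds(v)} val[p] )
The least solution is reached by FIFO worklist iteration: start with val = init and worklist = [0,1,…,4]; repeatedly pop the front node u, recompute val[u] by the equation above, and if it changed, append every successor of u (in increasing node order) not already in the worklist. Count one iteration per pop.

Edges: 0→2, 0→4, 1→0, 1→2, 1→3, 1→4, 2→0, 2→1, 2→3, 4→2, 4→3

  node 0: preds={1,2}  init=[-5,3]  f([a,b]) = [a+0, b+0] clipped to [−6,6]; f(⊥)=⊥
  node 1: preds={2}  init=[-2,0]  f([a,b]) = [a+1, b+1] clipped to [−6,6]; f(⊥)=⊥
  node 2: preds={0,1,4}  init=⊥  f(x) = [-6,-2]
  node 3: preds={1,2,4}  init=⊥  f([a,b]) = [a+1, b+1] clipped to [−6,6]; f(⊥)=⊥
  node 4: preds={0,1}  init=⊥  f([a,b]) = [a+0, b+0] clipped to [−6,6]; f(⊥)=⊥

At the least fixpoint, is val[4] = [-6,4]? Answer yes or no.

Worklist (13 pops):
  #1 pop 0: in=[-2,0] → [-5,3] (no change)
  #2 pop 1: in=⊥ → [-2,0] (no change)
  #3 pop 2: in=[-5,3] → [-6,-2] (was ⊥); enqueue [0,1]
  #4 pop 3: in=[-6,0] → [-5,1] (was ⊥); enqueue []
  #5 pop 4: in=[-5,3] → [-5,3] (was ⊥); enqueue [2,3]
  #6 pop 0: in=[-6,0] → [-6,3] (was [-5,3]); enqueue [4]
  #7 pop 1: in=[-6,-2] → [-5,0] (was [-2,0]); enqueue [0]
  #8 pop 2: in=[-6,3] → [-6,-2] (no change)
  #9 pop 3: in=[-6,3] → [-5,4] (was [-5,1]); enqueue []
  #10 pop 4: in=[-6,3] → [-6,3] (was [-5,3]); enqueue [2,3]
  #11 pop 0: in=[-6,0] → [-6,3] (no change)
  #12 pop 2: in=[-6,3] → [-6,-2] (no change)
  #13 pop 3: in=[-6,3] → [-5,4] (no change)

Fixpoint:
  val[0] = [-6,3]
  val[1] = [-5,0]
  val[2] = [-6,-2]
  val[3] = [-5,4]
  val[4] = [-6,3]

no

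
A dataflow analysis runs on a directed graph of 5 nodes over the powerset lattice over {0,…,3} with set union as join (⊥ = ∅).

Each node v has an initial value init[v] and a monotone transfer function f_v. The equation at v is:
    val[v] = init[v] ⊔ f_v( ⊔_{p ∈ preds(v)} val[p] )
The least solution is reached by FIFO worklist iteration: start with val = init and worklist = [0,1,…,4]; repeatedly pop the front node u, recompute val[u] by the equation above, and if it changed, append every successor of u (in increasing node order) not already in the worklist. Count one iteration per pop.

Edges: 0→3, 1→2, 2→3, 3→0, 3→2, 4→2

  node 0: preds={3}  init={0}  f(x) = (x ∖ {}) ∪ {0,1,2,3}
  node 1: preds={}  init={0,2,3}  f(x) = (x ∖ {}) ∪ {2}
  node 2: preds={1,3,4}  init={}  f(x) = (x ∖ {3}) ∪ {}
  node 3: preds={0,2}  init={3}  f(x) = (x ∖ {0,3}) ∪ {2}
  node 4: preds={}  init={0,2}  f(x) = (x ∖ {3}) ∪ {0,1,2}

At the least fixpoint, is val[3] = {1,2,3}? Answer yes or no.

yes

Trace (8 dequeues):
  [1] u=0 | in {3} | out {0,1,2,3} | prev {0} | push {}
  [2] u=1 | in {} | out {0,2,3} | ==
  [3] u=2 | in {0,2,3} | out {0,2} | prev {} | push {}
  [4] u=3 | in {0,1,2,3} | out {1,2,3} | prev {3} | push {0,2}
  [5] u=4 | in {} | out {0,1,2} | prev {0,2} | push {}
  [6] u=0 | in {1,2,3} | out {0,1,2,3} | ==
  [7] u=2 | in {0,1,2,3} | out {0,1,2} | prev {0,2} | push {3}
  [8] u=3 | in {0,1,2,3} | out {1,2,3} | ==

Converged values:
  [0] {0,1,2,3}
  [1] {0,2,3}
  [2] {0,1,2}
  [3] {1,2,3}
  [4] {0,1,2}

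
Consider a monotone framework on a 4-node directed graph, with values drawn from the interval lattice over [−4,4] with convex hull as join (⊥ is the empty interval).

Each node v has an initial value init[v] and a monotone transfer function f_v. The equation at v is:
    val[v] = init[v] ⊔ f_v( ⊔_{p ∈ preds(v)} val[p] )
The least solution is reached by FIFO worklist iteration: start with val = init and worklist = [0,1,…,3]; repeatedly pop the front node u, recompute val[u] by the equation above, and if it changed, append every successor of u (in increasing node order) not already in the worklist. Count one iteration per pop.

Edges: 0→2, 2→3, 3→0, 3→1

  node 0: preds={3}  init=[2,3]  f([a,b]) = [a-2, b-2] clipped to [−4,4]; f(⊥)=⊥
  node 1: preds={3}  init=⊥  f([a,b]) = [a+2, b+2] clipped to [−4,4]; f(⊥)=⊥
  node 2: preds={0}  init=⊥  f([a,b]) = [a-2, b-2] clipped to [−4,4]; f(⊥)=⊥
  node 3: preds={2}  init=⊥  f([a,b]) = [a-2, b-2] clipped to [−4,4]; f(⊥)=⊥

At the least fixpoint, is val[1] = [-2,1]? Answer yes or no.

Iteration log — 10 steps:
  step 1. node 0  ⊔preds=⊥  new=[2,3]  stable
  step 2. node 1  ⊔preds=⊥  new=⊥  stable
  step 3. node 2  ⊔preds=[2,3]  new=[0,1]  old=⊥  +wl: 
  step 4. node 3  ⊔preds=[0,1]  new=[-2,-1]  old=⊥  +wl: 0,1
  step 5. node 0  ⊔preds=[-2,-1]  new=[-4,3]  old=[2,3]  +wl: 2
  step 6. node 1  ⊔preds=[-2,-1]  new=[0,1]  old=⊥  +wl: 
  step 7. node 2  ⊔preds=[-4,3]  new=[-4,1]  old=[0,1]  +wl: 3
  step 8. node 3  ⊔preds=[-4,1]  new=[-4,-1]  old=[-2,-1]  +wl: 0,1
  step 9. node 0  ⊔preds=[-4,-1]  new=[-4,3]  stable
  step 10. node 1  ⊔preds=[-4,-1]  new=[-2,1]  old=[0,1]  +wl: 

Least fixpoint reached:
  node 0: [-4,3]
  node 1: [-2,1]
  node 2: [-4,1]
  node 3: [-4,-1]

yes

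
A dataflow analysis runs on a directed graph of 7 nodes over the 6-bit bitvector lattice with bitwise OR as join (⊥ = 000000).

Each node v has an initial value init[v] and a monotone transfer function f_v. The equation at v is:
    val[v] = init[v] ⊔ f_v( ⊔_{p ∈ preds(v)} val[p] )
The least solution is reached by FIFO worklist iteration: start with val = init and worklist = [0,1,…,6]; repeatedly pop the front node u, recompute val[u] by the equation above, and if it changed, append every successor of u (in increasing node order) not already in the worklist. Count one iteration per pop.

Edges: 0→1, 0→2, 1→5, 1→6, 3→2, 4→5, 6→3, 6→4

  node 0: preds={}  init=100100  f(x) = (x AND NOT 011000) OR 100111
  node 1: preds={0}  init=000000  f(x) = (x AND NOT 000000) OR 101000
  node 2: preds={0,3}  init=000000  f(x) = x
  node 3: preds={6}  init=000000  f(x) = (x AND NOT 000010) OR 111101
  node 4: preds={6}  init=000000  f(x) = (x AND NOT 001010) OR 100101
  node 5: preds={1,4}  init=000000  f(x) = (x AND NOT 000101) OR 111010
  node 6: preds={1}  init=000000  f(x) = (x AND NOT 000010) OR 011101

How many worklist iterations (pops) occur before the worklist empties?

11

Worklist (11 pops):
  #1 pop 0: in=000000 → 100111 (was 100100); enqueue []
  #2 pop 1: in=100111 → 101111 (was 000000); enqueue []
  #3 pop 2: in=100111 → 100111 (was 000000); enqueue []
  #4 pop 3: in=000000 → 111101 (was 000000); enqueue [2]
  #5 pop 4: in=000000 → 100101 (was 000000); enqueue []
  #6 pop 5: in=101111 → 111010 (was 000000); enqueue []
  #7 pop 6: in=101111 → 111101 (was 000000); enqueue [3,4]
  #8 pop 2: in=111111 → 111111 (was 100111); enqueue []
  #9 pop 3: in=111101 → 111101 (no change)
  #10 pop 4: in=111101 → 110101 (was 100101); enqueue [5]
  #11 pop 5: in=111111 → 111010 (no change)

Fixpoint:
  val[0] = 100111
  val[1] = 101111
  val[2] = 111111
  val[3] = 111101
  val[4] = 110101
  val[5] = 111010
  val[6] = 111101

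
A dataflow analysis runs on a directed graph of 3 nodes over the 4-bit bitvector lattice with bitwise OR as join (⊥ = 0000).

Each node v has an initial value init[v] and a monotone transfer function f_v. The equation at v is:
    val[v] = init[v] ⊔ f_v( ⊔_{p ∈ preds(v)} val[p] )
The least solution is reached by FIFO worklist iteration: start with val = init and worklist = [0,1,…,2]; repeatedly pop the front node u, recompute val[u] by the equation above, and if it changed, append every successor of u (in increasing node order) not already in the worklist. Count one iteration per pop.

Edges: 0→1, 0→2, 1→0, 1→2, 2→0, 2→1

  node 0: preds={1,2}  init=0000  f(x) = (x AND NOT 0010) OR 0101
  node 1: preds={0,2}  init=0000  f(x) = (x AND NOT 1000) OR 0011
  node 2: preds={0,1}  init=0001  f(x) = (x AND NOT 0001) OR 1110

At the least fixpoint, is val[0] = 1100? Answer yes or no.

no

Trace (6 dequeues):
  [1] u=0 | in 0001 | out 0101 | prev 0000 | push {}
  [2] u=1 | in 0101 | out 0111 | prev 0000 | push {0}
  [3] u=2 | in 0111 | out 1111 | prev 0001 | push {1}
  [4] u=0 | in 1111 | out 1101 | prev 0101 | push {2}
  [5] u=1 | in 1111 | out 0111 | ==
  [6] u=2 | in 1111 | out 1111 | ==

Converged values:
  [0] 1101
  [1] 0111
  [2] 1111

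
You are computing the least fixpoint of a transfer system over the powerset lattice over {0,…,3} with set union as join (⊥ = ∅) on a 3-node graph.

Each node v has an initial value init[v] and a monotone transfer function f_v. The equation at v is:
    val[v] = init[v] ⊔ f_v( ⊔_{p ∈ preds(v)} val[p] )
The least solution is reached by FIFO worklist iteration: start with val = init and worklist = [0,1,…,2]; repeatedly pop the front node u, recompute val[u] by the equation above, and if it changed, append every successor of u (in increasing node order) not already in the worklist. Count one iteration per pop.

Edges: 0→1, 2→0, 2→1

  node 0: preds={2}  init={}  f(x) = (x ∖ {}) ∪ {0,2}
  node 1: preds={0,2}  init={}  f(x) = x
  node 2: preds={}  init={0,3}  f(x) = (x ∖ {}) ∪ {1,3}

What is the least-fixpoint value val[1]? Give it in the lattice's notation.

{0,1,2,3}

Trace (5 dequeues):
  [1] u=0 | in {0,3} | out {0,2,3} | prev {} | push {}
  [2] u=1 | in {0,2,3} | out {0,2,3} | prev {} | push {}
  [3] u=2 | in {} | out {0,1,3} | prev {0,3} | push {0,1}
  [4] u=0 | in {0,1,3} | out {0,1,2,3} | prev {0,2,3} | push {}
  [5] u=1 | in {0,1,2,3} | out {0,1,2,3} | prev {0,2,3} | push {}

Converged values:
  [0] {0,1,2,3}
  [1] {0,1,2,3}
  [2] {0,1,3}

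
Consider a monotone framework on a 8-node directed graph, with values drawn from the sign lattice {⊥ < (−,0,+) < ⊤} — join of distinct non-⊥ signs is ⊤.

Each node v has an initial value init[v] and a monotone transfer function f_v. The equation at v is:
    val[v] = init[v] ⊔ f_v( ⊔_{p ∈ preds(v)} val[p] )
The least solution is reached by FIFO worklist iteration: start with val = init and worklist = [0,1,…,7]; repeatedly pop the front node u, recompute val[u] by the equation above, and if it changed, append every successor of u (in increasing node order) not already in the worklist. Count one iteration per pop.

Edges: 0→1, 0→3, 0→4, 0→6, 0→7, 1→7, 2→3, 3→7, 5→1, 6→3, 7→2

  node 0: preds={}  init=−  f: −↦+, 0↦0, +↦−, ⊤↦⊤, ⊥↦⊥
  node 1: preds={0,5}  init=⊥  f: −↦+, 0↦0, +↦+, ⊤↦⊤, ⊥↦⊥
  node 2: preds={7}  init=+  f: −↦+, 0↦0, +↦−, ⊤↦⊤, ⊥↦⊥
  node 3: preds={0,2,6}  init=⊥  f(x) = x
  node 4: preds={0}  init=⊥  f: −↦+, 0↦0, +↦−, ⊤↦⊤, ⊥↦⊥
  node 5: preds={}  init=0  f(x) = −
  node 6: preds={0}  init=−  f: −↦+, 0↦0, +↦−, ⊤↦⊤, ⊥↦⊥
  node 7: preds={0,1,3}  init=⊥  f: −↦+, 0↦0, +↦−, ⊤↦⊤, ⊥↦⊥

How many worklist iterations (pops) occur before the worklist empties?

12

Trace (12 dequeues):
  [1] u=0 | in ⊥ | out − | ==
  [2] u=1 | in ⊤ | out ⊤ | prev ⊥ | push {}
  [3] u=2 | in ⊥ | out + | ==
  [4] u=3 | in ⊤ | out ⊤ | prev ⊥ | push {}
  [5] u=4 | in − | out + | prev ⊥ | push {}
  [6] u=5 | in ⊥ | out ⊤ | prev 0 | push {1}
  [7] u=6 | in − | out ⊤ | prev − | push {3}
  [8] u=7 | in ⊤ | out ⊤ | prev ⊥ | push {2}
  [9] u=1 | in ⊤ | out ⊤ | ==
  [10] u=3 | in ⊤ | out ⊤ | ==
  [11] u=2 | in ⊤ | out ⊤ | prev + | push {3}
  [12] u=3 | in ⊤ | out ⊤ | ==

Converged values:
  [0] −
  [1] ⊤
  [2] ⊤
  [3] ⊤
  [4] +
  [5] ⊤
  [6] ⊤
  [7] ⊤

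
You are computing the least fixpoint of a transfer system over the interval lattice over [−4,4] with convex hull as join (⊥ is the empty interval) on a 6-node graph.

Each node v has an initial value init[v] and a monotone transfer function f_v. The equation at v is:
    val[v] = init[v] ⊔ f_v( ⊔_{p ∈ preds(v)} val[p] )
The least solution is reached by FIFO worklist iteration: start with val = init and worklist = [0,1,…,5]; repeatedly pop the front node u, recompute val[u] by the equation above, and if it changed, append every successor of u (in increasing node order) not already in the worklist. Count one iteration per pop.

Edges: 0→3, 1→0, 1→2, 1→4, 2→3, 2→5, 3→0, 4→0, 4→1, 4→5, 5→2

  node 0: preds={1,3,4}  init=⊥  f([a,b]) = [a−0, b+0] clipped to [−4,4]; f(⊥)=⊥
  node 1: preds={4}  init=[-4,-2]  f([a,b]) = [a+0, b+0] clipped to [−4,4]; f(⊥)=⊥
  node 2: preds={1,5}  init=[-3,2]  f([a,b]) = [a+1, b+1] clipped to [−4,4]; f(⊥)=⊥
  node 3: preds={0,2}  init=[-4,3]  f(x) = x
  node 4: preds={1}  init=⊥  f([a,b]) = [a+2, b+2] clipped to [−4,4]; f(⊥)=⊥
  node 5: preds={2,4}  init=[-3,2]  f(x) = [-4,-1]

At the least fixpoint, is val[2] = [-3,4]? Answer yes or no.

Trace (26 dequeues):
  [1] u=0 | in [-4,3] | out [-4,3] | prev ⊥ | push {}
  [2] u=1 | in ⊥ | out [-4,-2] | ==
  [3] u=2 | in [-4,2] | out [-3,3] | prev [-3,2] | push {}
  [4] u=3 | in [-4,3] | out [-4,3] | ==
  [5] u=4 | in [-4,-2] | out [-2,0] | prev ⊥ | push {0,1}
  [6] u=5 | in [-3,3] | out [-4,2] | prev [-3,2] | push {2}
  [7] u=0 | in [-4,3] | out [-4,3] | ==
  [8] u=1 | in [-2,0] | out [-4,0] | prev [-4,-2] | push {0,4}
  [9] u=2 | in [-4,2] | out [-3,3] | ==
  [10] u=0 | in [-4,3] | out [-4,3] | ==
  [11] u=4 | in [-4,0] | out [-2,2] | prev [-2,0] | push {0,1,5}
  [12] u=0 | in [-4,3] | out [-4,3] | ==
  [13] u=1 | in [-2,2] | out [-4,2] | prev [-4,0] | push {0,2,4}
  [14] u=5 | in [-3,3] | out [-4,2] | ==
  [15] u=0 | in [-4,3] | out [-4,3] | ==
  [16] u=2 | in [-4,2] | out [-3,3] | ==
  [17] u=4 | in [-4,2] | out [-2,4] | prev [-2,2] | push {0,1,5}
  [18] u=0 | in [-4,4] | out [-4,4] | prev [-4,3] | push {3}
  [19] u=1 | in [-2,4] | out [-4,4] | prev [-4,2] | push {0,2,4}
  [20] u=5 | in [-3,4] | out [-4,2] | ==
  [21] u=3 | in [-4,4] | out [-4,4] | prev [-4,3] | push {}
  [22] u=0 | in [-4,4] | out [-4,4] | ==
  [23] u=2 | in [-4,4] | out [-3,4] | prev [-3,3] | push {3,5}
  [24] u=4 | in [-4,4] | out [-2,4] | ==
  [25] u=3 | in [-4,4] | out [-4,4] | ==
  [26] u=5 | in [-3,4] | out [-4,2] | ==

Converged values:
  [0] [-4,4]
  [1] [-4,4]
  [2] [-3,4]
  [3] [-4,4]
  [4] [-2,4]
  [5] [-4,2]

yes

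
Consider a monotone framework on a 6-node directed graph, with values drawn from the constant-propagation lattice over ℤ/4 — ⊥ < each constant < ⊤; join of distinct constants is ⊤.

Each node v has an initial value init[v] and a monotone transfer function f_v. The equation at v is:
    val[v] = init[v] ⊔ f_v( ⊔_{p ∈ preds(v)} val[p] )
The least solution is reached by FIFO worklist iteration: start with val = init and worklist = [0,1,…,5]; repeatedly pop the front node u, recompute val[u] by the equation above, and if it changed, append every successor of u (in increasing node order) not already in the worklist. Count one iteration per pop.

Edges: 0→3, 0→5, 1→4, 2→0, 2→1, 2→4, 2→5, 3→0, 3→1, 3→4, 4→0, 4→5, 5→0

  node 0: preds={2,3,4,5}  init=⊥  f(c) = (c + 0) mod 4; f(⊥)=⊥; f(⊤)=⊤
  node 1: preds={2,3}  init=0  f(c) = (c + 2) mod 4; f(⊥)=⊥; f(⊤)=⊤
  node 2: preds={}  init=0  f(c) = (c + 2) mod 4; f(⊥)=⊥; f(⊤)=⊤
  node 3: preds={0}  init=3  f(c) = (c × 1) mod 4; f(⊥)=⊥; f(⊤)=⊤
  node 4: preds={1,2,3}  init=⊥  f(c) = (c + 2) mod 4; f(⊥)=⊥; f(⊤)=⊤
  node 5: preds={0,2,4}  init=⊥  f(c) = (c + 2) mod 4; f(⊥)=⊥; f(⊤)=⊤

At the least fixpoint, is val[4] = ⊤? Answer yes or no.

Worklist (8 pops):
  #1 pop 0: in=⊤ → ⊤ (was ⊥); enqueue []
  #2 pop 1: in=⊤ → ⊤ (was 0); enqueue []
  #3 pop 2: in=⊥ → 0 (no change)
  #4 pop 3: in=⊤ → ⊤ (was 3); enqueue [0,1]
  #5 pop 4: in=⊤ → ⊤ (was ⊥); enqueue []
  #6 pop 5: in=⊤ → ⊤ (was ⊥); enqueue []
  #7 pop 0: in=⊤ → ⊤ (no change)
  #8 pop 1: in=⊤ → ⊤ (no change)

Fixpoint:
  val[0] = ⊤
  val[1] = ⊤
  val[2] = 0
  val[3] = ⊤
  val[4] = ⊤
  val[5] = ⊤

yes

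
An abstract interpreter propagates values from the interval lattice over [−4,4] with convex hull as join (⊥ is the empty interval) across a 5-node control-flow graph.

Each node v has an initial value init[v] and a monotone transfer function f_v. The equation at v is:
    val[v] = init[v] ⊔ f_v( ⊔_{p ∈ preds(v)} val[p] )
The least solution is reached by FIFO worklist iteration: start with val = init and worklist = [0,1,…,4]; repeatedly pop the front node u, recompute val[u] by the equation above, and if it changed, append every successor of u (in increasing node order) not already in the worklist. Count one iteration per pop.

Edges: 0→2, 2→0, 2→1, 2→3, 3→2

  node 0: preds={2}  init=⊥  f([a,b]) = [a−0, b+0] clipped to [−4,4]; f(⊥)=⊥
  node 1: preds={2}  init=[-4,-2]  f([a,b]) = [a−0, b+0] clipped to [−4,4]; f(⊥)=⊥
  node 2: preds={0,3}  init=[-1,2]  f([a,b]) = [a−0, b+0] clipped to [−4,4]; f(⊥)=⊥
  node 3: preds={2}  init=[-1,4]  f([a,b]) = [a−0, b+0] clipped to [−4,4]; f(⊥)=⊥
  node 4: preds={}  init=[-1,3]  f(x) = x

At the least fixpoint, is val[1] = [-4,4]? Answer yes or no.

yes

Trace (8 dequeues):
  [1] u=0 | in [-1,2] | out [-1,2] | prev ⊥ | push {}
  [2] u=1 | in [-1,2] | out [-4,2] | prev [-4,-2] | push {}
  [3] u=2 | in [-1,4] | out [-1,4] | prev [-1,2] | push {0,1}
  [4] u=3 | in [-1,4] | out [-1,4] | ==
  [5] u=4 | in ⊥ | out [-1,3] | ==
  [6] u=0 | in [-1,4] | out [-1,4] | prev [-1,2] | push {2}
  [7] u=1 | in [-1,4] | out [-4,4] | prev [-4,2] | push {}
  [8] u=2 | in [-1,4] | out [-1,4] | ==

Converged values:
  [0] [-1,4]
  [1] [-4,4]
  [2] [-1,4]
  [3] [-1,4]
  [4] [-1,3]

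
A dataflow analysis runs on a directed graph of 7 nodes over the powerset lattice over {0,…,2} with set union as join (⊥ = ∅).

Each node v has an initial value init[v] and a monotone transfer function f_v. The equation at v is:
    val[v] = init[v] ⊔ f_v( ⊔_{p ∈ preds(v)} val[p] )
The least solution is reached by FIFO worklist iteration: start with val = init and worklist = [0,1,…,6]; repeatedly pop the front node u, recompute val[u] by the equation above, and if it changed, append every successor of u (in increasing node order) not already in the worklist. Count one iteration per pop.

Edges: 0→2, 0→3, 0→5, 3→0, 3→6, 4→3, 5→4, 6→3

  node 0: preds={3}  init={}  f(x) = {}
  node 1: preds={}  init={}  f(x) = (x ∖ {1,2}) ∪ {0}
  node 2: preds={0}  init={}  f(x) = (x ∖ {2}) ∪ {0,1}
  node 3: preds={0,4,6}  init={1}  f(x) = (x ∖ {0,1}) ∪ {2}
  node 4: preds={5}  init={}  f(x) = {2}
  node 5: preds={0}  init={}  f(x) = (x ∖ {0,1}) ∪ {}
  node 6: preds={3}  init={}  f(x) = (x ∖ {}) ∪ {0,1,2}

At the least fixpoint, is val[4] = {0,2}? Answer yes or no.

Iteration log — 9 steps:
  step 1. node 0  ⊔preds={1}  new={}  stable
  step 2. node 1  ⊔preds={}  new={0}  old={}  +wl: 
  step 3. node 2  ⊔preds={}  new={0,1}  old={}  +wl: 
  step 4. node 3  ⊔preds={}  new={1,2}  old={1}  +wl: 0
  step 5. node 4  ⊔preds={}  new={2}  old={}  +wl: 3
  step 6. node 5  ⊔preds={}  new={}  stable
  step 7. node 6  ⊔preds={1,2}  new={0,1,2}  old={}  +wl: 
  step 8. node 0  ⊔preds={1,2}  new={}  stable
  step 9. node 3  ⊔preds={0,1,2}  new={1,2}  stable

Least fixpoint reached:
  node 0: {}
  node 1: {0}
  node 2: {0,1}
  node 3: {1,2}
  node 4: {2}
  node 5: {}
  node 6: {0,1,2}

no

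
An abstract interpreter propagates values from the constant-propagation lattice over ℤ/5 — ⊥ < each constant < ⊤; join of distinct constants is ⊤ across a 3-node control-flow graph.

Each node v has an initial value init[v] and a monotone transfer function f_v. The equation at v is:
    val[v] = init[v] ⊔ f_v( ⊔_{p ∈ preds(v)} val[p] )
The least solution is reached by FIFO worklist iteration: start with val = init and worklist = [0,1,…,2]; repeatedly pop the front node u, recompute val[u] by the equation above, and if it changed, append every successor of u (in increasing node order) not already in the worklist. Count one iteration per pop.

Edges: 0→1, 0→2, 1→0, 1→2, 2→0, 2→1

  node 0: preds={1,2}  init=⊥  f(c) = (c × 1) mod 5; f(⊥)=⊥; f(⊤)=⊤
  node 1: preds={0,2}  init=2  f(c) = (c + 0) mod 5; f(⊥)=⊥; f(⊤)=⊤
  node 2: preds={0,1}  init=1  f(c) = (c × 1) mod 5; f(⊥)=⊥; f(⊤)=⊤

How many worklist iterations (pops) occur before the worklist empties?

Trace (5 dequeues):
  [1] u=0 | in ⊤ | out ⊤ | prev ⊥ | push {}
  [2] u=1 | in ⊤ | out ⊤ | prev 2 | push {0}
  [3] u=2 | in ⊤ | out ⊤ | prev 1 | push {1}
  [4] u=0 | in ⊤ | out ⊤ | ==
  [5] u=1 | in ⊤ | out ⊤ | ==

Converged values:
  [0] ⊤
  [1] ⊤
  [2] ⊤

5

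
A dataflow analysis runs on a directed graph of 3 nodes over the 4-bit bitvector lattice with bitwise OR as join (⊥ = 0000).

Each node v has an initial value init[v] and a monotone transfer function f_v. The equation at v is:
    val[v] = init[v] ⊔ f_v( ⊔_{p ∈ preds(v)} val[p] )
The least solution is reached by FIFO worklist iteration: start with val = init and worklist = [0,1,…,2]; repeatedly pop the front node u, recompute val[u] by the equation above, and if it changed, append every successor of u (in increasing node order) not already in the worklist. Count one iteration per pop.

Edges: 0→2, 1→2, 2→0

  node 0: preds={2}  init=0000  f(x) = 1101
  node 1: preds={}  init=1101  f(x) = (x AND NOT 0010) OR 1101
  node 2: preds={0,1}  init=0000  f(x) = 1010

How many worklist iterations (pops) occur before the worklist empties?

Worklist (4 pops):
  #1 pop 0: in=0000 → 1101 (was 0000); enqueue []
  #2 pop 1: in=0000 → 1101 (no change)
  #3 pop 2: in=1101 → 1010 (was 0000); enqueue [0]
  #4 pop 0: in=1010 → 1101 (no change)

Fixpoint:
  val[0] = 1101
  val[1] = 1101
  val[2] = 1010

4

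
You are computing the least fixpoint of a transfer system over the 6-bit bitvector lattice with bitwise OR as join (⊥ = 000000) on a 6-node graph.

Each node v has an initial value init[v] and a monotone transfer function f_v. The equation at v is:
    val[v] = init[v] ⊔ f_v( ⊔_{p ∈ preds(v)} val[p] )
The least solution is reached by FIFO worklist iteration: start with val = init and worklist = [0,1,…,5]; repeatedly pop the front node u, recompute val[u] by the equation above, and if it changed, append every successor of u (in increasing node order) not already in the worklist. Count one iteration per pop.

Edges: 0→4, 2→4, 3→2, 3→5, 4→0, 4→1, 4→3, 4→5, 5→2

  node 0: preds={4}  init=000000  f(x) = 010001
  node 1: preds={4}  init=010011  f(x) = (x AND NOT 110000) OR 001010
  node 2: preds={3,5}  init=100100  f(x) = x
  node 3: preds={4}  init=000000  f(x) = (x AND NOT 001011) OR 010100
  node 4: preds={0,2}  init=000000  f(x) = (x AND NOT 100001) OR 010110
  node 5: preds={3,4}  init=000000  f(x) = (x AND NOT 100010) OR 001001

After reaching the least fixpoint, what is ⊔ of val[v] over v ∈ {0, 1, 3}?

011111

Iteration log — 15 steps:
  step 1. node 0  ⊔preds=000000  new=010001  old=000000  +wl: 
  step 2. node 1  ⊔preds=000000  new=011011  old=010011  +wl: 
  step 3. node 2  ⊔preds=000000  new=100100  stable
  step 4. node 3  ⊔preds=000000  new=010100  old=000000  +wl: 2
  step 5. node 4  ⊔preds=110101  new=010110  old=000000  +wl: 0,1,3
  step 6. node 5  ⊔preds=010110  new=011101  old=000000  +wl: 
  step 7. node 2  ⊔preds=011101  new=111101  old=100100  +wl: 4
  step 8. node 0  ⊔preds=010110  new=010001  stable
  step 9. node 1  ⊔preds=010110  new=011111  old=011011  +wl: 
  step 10. node 3  ⊔preds=010110  new=010100  stable
  step 11. node 4  ⊔preds=111101  new=011110  old=010110  +wl: 0,1,3,5
  step 12. node 0  ⊔preds=011110  new=010001  stable
  step 13. node 1  ⊔preds=011110  new=011111  stable
  step 14. node 3  ⊔preds=011110  new=010100  stable
  step 15. node 5  ⊔preds=011110  new=011101  stable

Least fixpoint reached:
  node 0: 010001
  node 1: 011111
  node 2: 111101
  node 3: 010100
  node 4: 011110
  node 5: 011101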